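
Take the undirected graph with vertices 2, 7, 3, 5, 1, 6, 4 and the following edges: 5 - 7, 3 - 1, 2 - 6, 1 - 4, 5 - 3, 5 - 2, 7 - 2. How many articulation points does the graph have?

Removing 1 increases the component count from 1 to 2, so 1 is a cut vertex.
Removing 2 increases the component count from 1 to 2, so 2 is a cut vertex.
Removing 3 increases the component count from 1 to 2, so 3 is a cut vertex.
Likewise 5 is a cut vertex.
By contrast removing 4 leaves 1 component; it is not a cut vertex. No other vertex is a cut vertex either.

4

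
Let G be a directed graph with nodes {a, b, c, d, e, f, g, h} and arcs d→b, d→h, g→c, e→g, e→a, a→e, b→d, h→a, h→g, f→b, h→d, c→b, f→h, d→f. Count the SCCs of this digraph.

{a, b, c, d, e, f, g, h} are all mutually reachable — one SCC of size 8.
That gives 1 strongly connected component.

1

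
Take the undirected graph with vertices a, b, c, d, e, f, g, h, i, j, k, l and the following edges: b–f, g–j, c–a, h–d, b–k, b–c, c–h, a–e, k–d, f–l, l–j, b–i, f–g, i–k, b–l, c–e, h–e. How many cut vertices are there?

1

Removing b increases the component count from 1 to 2, so b is a cut vertex.
By contrast removing l leaves 1 component; it is not a cut vertex. No other vertex is a cut vertex either.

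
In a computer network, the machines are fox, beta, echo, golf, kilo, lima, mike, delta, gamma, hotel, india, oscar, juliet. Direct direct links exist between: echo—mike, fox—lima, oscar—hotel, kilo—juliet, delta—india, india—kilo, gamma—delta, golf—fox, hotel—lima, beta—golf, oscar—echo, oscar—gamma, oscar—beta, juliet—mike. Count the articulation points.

Removing oscar increases the component count from 1 to 2, so oscar is a cut vertex.
By contrast removing delta leaves 1 component; it is not a cut vertex. No other vertex is a cut vertex either.

1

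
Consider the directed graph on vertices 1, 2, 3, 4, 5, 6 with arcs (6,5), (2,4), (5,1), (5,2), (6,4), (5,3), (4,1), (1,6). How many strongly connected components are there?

2

{1, 2, 4, 5, 6} are all mutually reachable — one SCC of size 5.
{3} is an SCC by itself.
That gives 2 strongly connected components.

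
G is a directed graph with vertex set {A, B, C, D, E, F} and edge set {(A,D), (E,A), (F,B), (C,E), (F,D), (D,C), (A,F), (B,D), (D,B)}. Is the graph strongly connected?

Yes

From B we can reach every vertex (A, B, C, D, E, F), and every vertex can reach B (A, B, C, D, E, F). So the whole graph is one strongly connected component.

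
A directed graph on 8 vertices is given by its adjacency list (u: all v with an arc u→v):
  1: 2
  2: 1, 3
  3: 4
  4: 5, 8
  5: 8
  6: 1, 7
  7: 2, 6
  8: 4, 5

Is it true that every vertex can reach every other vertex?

No

There is no directed path from 2 to 7, so the graph is not strongly connected.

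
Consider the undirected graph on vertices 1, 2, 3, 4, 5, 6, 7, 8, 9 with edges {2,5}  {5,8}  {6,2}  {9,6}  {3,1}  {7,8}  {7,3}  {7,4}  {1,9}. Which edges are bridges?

The edges on the cycle 7-3-1-9-6-2-5-8-7 are not bridges since each lies on that cycle.
But removing 7-4 disconnects 7 from 4 — this is a bridge.

4-7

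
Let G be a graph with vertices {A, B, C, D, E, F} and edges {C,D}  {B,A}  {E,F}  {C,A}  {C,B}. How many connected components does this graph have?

2

Starting from E we can reach E, F. That is one component of size 2.
Starting from A we can reach A, B, C, D. That is one component of size 4.
Total: 2 components.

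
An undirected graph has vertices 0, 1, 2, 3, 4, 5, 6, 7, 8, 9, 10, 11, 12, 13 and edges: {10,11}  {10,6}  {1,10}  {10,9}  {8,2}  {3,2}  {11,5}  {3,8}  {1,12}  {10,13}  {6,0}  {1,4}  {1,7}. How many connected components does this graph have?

2

Starting from 2 we can reach 2, 3, 8. That is one component of size 3.
Starting from 0 we can reach 0, 1, 4, 5, 6, 7, 9, 10, 11, 12, 13. That is one component of size 11.
Total: 2 components.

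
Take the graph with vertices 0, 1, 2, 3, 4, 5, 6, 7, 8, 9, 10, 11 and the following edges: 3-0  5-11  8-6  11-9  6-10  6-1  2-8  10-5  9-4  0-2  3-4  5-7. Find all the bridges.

The edges on the cycle 3-0-2-8-6-10-5-11-9-4-3 are not bridges since each lies on that cycle.
But removing 1-6 disconnects 1 from 6; removing 7-5 disconnects 7 from 5 — these are bridges.

1-6, 5-7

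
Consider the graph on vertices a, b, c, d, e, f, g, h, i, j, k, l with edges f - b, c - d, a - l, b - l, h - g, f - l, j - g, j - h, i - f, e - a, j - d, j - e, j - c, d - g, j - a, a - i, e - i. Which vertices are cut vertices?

Removing j increases the component count from 2 to 3, so j is a cut vertex.
By contrast removing l leaves 2 components; it is not a cut vertex. No other vertex is a cut vertex either.

j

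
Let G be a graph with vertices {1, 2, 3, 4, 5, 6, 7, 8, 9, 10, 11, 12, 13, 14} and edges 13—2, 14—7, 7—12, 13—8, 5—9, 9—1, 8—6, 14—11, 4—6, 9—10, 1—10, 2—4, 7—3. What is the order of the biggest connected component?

Starting from 1 we can reach 1, 5, 9, 10. That is one component of size 4.
Starting from 3 we can reach 3, 7, 11, 12, 14. That is one component of size 5.
Starting from 2 we can reach 2, 4, 6, 8, 13. That is one component of size 5.
The largest has 5 vertices.

5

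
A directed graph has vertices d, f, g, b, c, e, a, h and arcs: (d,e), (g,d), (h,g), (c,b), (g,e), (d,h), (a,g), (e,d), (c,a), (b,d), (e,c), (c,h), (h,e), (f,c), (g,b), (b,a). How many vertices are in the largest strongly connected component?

{a, b, c, d, e, g, h} are all mutually reachable — one SCC of size 7.
{f} is an SCC by itself.
The largest has 7 vertices.

7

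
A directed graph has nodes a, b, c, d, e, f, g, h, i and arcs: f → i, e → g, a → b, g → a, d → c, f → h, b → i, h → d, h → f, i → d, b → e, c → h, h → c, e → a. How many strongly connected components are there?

{c, d, f, h, i} are all mutually reachable — one SCC of size 5.
{a, b, e, g} are all mutually reachable — one SCC of size 4.
That gives 2 strongly connected components.

2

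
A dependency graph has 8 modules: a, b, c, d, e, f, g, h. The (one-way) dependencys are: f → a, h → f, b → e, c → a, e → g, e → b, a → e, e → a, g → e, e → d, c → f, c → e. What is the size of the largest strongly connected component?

4

{a, b, e, g} are all mutually reachable — one SCC of size 4.
{f} is an SCC by itself.
{c} is an SCC by itself.
{d} is an SCC by itself.
{h} is an SCC by itself.
The largest has 4 vertices.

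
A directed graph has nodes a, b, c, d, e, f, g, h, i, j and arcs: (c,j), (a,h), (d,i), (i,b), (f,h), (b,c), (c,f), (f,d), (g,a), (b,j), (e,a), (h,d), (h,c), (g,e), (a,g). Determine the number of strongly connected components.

3

{b, c, d, f, h, i} are all mutually reachable — one SCC of size 6.
{a, e, g} are all mutually reachable — one SCC of size 3.
{j} is an SCC by itself.
That gives 3 strongly connected components.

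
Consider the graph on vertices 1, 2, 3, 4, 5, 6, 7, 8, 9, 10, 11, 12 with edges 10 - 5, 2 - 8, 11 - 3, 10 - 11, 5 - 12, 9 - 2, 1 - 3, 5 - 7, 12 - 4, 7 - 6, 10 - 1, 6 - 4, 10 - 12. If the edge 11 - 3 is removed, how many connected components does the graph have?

11 and 3 are still connected via 11-10-1-3, so the component count stays at 2.

2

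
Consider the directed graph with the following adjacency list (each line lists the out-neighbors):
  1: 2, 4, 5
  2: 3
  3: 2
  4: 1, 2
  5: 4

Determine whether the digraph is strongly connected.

No

There is no directed path from 2 to 4, so the graph is not strongly connected.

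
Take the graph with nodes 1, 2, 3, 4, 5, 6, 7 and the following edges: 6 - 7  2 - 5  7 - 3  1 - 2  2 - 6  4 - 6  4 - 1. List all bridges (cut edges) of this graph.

2-5, 3-7, 6-7

The edges on the cycle 4-1-2-6-4 are not bridges since each lies on that cycle.
But removing 2 - 5 disconnects 2 from 5; removing 7 - 3 disconnects 7 from 3; removing 6 - 7 disconnects 6 from 7 — these are bridges.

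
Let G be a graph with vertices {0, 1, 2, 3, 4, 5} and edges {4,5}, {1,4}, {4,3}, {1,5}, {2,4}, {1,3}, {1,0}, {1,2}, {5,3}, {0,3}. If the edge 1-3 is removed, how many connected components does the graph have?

1 and 3 are still connected via 1-0-3, so the component count stays at 1.

1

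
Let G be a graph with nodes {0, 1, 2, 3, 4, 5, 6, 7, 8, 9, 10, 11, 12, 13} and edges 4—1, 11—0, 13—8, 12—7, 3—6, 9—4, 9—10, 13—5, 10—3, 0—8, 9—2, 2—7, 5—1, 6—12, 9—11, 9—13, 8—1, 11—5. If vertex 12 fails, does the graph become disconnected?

No

Deleting 12 leaves 1 component (was 1) (its neighbors 6, 7 remain connected to each other), so 12 is not a cut vertex.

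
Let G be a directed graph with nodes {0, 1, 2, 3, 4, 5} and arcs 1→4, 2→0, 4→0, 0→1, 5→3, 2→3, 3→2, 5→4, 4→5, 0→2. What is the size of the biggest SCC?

{0, 1, 2, 3, 4, 5} are all mutually reachable — one SCC of size 6.
The largest has 6 vertices.

6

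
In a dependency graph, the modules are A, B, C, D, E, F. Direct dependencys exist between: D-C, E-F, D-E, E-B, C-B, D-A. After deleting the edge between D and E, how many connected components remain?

1

D and E are still connected via D-C-B-E, so the component count stays at 1.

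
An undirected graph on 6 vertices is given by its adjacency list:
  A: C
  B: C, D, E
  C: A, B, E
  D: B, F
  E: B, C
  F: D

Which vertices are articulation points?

B, C, D

Removing B increases the component count from 1 to 2, so B is a cut vertex.
Removing C increases the component count from 1 to 2, so C is a cut vertex.
Removing D increases the component count from 1 to 2, so D is a cut vertex.
By contrast removing A leaves 1 component; it is not a cut vertex. No other vertex is a cut vertex either.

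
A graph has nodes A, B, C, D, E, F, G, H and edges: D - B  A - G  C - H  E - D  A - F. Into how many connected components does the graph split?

3

Starting from C we can reach C, H. That is one component of size 2.
Starting from B we can reach B, D, E. That is one component of size 3.
Starting from A we can reach A, F, G. That is one component of size 3.
Total: 3 components.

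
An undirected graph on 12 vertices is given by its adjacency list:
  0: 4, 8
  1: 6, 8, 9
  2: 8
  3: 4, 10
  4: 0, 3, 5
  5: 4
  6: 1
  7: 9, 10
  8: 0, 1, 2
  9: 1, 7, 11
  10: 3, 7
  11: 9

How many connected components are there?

1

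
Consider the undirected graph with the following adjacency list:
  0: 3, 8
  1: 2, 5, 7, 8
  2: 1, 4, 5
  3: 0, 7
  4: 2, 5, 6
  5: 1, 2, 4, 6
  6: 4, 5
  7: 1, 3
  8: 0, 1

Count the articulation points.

Removing 1 increases the component count from 1 to 2, so 1 is a cut vertex.
By contrast removing 2 leaves 1 component; it is not a cut vertex. No other vertex is a cut vertex either.

1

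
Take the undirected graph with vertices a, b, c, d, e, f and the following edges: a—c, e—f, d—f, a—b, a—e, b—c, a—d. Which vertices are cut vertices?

Removing a increases the component count from 1 to 2, so a is a cut vertex.
By contrast removing c leaves 1 component; it is not a cut vertex. No other vertex is a cut vertex either.

a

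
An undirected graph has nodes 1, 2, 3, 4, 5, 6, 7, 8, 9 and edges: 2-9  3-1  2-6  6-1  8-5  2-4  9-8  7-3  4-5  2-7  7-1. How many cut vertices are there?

1

Removing 2 increases the component count from 1 to 2, so 2 is a cut vertex.
By contrast removing 4 leaves 1 component; it is not a cut vertex. No other vertex is a cut vertex either.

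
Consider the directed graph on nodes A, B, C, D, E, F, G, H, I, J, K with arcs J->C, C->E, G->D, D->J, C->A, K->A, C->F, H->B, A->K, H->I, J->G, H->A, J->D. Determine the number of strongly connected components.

8

{D, G, J} are all mutually reachable — one SCC of size 3.
{A, K} are all mutually reachable — one SCC of size 2.
{E} is an SCC by itself.
{I} is an SCC by itself.
{C} is an SCC by itself.
(and 3 more singleton SCCs)
That gives 8 strongly connected components.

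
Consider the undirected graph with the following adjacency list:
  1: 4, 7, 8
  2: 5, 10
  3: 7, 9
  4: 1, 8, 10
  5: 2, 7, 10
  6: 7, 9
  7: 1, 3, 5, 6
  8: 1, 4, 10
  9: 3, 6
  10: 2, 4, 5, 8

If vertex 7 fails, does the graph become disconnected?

Deleting 7 raises the number of components from 1 to 2, so 7 is a cut vertex.

Yes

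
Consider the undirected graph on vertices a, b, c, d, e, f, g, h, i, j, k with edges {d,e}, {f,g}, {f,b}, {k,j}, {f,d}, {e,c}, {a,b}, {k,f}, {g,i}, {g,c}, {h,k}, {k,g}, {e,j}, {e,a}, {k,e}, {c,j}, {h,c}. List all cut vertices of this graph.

Removing g increases the component count from 1 to 2, so g is a cut vertex.
By contrast removing k leaves 1 component; it is not a cut vertex. No other vertex is a cut vertex either.

g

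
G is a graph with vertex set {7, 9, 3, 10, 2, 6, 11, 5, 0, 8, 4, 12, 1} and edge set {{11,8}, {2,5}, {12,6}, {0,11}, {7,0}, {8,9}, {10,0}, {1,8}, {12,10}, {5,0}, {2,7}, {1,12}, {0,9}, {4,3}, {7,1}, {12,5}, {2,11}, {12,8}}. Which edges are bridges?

The edges on the cycle 12-10-0-5-12 are not bridges since each lies on that cycle.
But removing 6-12 disconnects 6 from 12; removing 4-3 disconnects 4 from 3 — these are bridges.

12-6, 3-4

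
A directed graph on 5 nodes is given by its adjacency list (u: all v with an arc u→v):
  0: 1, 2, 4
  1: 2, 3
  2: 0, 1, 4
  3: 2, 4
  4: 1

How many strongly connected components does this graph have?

1

{0, 1, 2, 3, 4} are all mutually reachable — one SCC of size 5.
That gives 1 strongly connected component.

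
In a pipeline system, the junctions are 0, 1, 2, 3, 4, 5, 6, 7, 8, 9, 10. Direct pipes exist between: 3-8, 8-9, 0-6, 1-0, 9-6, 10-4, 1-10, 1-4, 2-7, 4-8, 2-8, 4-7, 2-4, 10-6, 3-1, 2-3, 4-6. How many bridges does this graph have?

0

The edges on the cycle 1-10-4-1 are not bridges since each lies on that cycle.
Every edge lies on some cycle, so there are no bridges.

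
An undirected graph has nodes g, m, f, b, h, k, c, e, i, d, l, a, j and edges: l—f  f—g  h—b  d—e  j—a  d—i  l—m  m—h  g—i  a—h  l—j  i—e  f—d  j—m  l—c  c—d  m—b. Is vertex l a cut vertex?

Deleting l raises the number of components from 2 to 3, so l is a cut vertex.

Yes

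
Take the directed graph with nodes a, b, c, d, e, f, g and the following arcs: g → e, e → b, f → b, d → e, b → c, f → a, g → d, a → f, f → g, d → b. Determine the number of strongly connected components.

{a, f} are all mutually reachable — one SCC of size 2.
{g} is an SCC by itself.
{e} is an SCC by itself.
{b} is an SCC by itself.
{d} is an SCC by itself.
(and 1 more singleton SCC)
That gives 6 strongly connected components.

6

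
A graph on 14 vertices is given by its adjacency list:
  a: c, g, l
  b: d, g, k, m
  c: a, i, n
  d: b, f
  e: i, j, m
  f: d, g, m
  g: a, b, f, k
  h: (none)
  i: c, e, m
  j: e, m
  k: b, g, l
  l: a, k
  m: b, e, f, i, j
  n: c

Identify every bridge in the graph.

c-n

The edges on the cycle b-g-f-d-b are not bridges since each lies on that cycle.
But removing n-c disconnects n from c — this is a bridge.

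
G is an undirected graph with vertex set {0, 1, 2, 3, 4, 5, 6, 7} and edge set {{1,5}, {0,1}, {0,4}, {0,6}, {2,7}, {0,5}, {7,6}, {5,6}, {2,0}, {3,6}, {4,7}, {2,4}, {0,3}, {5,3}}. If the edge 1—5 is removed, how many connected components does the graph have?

1 and 5 are still connected via 1-0-5, so the component count stays at 1.

1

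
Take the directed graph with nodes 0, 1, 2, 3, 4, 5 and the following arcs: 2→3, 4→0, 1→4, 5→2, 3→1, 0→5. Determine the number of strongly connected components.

1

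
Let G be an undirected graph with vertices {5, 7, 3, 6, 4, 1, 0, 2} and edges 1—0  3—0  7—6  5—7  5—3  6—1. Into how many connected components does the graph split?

4 is isolated — a component by itself.
2 is isolated — a component by itself.
Starting from 0 we can reach 0, 1, 3, 5, 6, 7. That is one component of size 6.
Total: 3 components.

3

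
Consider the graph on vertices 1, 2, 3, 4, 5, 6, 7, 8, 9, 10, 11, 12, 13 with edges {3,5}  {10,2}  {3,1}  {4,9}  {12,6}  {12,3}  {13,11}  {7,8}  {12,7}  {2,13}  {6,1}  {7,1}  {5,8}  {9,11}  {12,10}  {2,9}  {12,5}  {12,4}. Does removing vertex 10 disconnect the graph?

Deleting 10 leaves 1 component (was 1) (its neighbors 2, 12 remain connected to each other), so 10 is not a cut vertex.

No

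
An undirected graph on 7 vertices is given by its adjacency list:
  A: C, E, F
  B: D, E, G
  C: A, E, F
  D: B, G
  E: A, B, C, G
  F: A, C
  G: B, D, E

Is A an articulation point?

Deleting A leaves 1 component (was 1) (its neighbors C, E, F remain connected to each other), so A is not a cut vertex.

No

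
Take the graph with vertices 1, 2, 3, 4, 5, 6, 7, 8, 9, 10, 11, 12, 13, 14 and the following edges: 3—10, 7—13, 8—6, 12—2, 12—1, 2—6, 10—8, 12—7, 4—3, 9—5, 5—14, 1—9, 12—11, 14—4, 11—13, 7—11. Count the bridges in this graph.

0

The edges on the cycle 12-7-13-11-12 are not bridges since each lies on that cycle.
Every edge lies on some cycle, so there are no bridges.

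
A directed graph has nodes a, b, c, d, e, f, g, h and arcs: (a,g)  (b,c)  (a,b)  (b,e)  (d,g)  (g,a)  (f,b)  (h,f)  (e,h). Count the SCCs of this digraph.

4

{b, e, f, h} are all mutually reachable — one SCC of size 4.
{a, g} are all mutually reachable — one SCC of size 2.
{c} is an SCC by itself.
{d} is an SCC by itself.
That gives 4 strongly connected components.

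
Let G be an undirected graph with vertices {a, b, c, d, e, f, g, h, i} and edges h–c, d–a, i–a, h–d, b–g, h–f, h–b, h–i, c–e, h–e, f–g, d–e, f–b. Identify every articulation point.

h

Removing h increases the component count from 1 to 2, so h is a cut vertex.
By contrast removing c leaves 1 component; it is not a cut vertex. No other vertex is a cut vertex either.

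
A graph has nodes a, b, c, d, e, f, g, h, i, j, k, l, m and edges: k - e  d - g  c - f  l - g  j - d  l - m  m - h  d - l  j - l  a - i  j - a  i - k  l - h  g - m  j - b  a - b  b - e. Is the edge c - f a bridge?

Yes

Removing c - f leaves no path between c and f: the component count goes from 2 to 3. So it is a bridge.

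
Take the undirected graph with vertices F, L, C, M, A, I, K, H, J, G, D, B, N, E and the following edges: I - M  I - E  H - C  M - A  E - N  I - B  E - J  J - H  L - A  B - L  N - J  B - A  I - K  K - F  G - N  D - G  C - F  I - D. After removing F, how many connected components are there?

With F gone, the remaining components are: {A, B, C, D, E, G, H, I, J, K, L, M, N}.
That is 1 component.

1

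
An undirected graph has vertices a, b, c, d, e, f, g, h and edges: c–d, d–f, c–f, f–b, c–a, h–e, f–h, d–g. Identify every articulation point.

c, d, f, h

Removing c increases the component count from 1 to 2, so c is a cut vertex.
Removing d increases the component count from 1 to 2, so d is a cut vertex.
Removing f increases the component count from 1 to 3, so f is a cut vertex.
Likewise h is a cut vertex.
By contrast removing b leaves 1 component; it is not a cut vertex. No other vertex is a cut vertex either.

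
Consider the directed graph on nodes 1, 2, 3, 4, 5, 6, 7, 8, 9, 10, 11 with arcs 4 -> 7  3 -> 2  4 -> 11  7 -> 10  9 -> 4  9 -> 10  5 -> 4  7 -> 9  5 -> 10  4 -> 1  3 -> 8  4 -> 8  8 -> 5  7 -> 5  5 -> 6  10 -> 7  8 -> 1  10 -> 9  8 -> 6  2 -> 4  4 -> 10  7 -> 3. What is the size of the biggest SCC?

{2, 3, 4, 5, 7, 8, 9, 10} are all mutually reachable — one SCC of size 8.
{1} is an SCC by itself.
{11} is an SCC by itself.
{6} is an SCC by itself.
The largest has 8 vertices.

8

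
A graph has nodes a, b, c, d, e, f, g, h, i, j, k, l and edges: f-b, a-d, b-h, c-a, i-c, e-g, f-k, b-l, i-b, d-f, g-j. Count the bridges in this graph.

5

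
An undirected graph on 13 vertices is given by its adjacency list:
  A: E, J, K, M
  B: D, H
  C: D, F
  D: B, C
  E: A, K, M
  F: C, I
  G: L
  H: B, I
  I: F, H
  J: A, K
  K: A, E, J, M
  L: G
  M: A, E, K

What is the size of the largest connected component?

6

Starting from G we can reach G, L. That is one component of size 2.
Starting from A we can reach A, E, J, K, M. That is one component of size 5.
Starting from B we can reach B, C, D, F, H, I. That is one component of size 6.
The largest has 6 vertices.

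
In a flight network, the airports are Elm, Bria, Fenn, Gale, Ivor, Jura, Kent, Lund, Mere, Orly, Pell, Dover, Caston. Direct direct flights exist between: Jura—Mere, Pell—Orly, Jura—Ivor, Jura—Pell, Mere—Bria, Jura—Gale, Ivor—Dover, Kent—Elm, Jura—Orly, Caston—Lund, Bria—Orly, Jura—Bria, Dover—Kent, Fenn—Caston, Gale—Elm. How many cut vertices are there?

2

Removing Jura increases the component count from 2 to 3, so Jura is a cut vertex.
Removing Caston increases the component count from 2 to 3, so Caston is a cut vertex.
By contrast removing Lund leaves 2 components; it is not a cut vertex. No other vertex is a cut vertex either.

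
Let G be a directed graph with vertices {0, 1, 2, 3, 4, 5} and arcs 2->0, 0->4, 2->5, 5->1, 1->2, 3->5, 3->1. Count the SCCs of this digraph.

4

{1, 2, 5} are all mutually reachable — one SCC of size 3.
{0} is an SCC by itself.
{4} is an SCC by itself.
{3} is an SCC by itself.
That gives 4 strongly connected components.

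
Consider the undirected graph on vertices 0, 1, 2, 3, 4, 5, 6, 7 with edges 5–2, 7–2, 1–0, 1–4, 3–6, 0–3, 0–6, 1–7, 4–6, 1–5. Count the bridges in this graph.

The edges on the cycle 0-3-6-0 are not bridges since each lies on that cycle.
Every edge lies on some cycle, so there are no bridges.

0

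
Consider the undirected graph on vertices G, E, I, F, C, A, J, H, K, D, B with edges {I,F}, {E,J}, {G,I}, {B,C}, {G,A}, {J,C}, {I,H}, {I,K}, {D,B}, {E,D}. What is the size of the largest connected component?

6

Starting from B we can reach B, C, D, E, J. That is one component of size 5.
Starting from A we can reach A, F, G, H, I, K. That is one component of size 6.
The largest has 6 vertices.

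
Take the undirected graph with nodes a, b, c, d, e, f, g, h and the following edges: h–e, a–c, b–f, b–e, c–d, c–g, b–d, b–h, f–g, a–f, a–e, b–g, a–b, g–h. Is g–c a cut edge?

No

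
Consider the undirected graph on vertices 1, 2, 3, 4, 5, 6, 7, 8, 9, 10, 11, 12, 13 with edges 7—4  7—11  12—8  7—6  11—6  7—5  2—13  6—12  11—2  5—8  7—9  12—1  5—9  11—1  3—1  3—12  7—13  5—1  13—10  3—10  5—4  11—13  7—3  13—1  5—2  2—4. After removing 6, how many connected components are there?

1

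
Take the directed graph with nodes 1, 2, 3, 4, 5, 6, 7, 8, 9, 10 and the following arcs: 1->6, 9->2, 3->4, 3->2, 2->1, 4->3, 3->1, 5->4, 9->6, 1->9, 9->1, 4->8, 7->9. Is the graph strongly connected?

No

There is no directed path from 3 to 7, so the graph is not strongly connected.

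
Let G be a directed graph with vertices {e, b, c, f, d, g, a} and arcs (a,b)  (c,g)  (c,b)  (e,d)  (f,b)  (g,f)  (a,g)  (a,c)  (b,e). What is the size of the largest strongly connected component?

1

{e} is an SCC by itself.
{g} is an SCC by itself.
{c} is an SCC by itself.
{b} is an SCC by itself.
{f} is an SCC by itself.
(and 2 more singleton SCCs)
The largest has 1 vertex.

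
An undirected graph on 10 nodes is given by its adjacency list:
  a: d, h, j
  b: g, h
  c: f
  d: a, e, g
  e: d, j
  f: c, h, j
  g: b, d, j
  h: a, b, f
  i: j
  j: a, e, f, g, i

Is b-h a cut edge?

No

After removing b-h, the path b-g-j-f-h still connects them, so the edge is not a bridge.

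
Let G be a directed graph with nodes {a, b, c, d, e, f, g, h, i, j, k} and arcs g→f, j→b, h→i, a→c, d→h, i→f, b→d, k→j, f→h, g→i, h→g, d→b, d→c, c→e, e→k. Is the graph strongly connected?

There is no directed path from d to a, so the graph is not strongly connected.

No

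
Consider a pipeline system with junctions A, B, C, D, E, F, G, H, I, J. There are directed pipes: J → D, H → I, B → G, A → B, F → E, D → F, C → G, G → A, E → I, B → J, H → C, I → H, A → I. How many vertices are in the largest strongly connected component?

10

{A, B, C, D, E, F, G, H, I, J} are all mutually reachable — one SCC of size 10.
The largest has 10 vertices.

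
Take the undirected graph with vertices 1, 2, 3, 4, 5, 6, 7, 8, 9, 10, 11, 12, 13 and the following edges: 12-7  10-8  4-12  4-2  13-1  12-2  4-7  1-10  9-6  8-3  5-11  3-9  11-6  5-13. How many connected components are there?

Starting from 2 we can reach 2, 4, 7, 12. That is one component of size 4.
Starting from 1 we can reach 1, 3, 5, 6, 8, 9, 10, 11, 13. That is one component of size 9.
Total: 2 components.

2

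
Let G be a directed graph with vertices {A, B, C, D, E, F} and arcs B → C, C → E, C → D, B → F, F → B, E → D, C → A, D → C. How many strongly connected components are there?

{C, D, E} are all mutually reachable — one SCC of size 3.
{B, F} are all mutually reachable — one SCC of size 2.
{A} is an SCC by itself.
That gives 3 strongly connected components.

3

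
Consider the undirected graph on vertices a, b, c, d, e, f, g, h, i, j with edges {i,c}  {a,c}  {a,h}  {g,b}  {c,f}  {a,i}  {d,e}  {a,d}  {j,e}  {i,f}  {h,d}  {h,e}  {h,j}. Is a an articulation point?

Deleting a raises the number of components from 2 to 3, so a is a cut vertex.

Yes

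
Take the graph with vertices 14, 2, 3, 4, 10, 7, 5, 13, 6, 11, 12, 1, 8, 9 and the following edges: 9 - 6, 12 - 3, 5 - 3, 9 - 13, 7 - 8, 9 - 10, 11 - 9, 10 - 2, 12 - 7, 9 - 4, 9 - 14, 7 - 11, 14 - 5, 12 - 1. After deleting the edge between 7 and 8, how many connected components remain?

Before removal there is 1 component.
7 - 8 is a bridge — removing it separates 7's side from 8's side.
After removal: 2 components.

2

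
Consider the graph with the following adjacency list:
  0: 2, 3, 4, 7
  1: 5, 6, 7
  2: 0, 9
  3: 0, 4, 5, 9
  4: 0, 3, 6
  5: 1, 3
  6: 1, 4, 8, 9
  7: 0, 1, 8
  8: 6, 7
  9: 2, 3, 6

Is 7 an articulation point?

Deleting 7 leaves 1 component (was 1) (its neighbors 0, 1, 8 remain connected to each other), so 7 is not a cut vertex.

No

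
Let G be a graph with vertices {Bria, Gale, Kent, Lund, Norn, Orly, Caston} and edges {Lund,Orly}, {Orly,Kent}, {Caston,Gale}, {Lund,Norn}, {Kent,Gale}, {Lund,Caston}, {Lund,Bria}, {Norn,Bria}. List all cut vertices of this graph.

Removing Lund increases the component count from 1 to 2, so Lund is a cut vertex.
By contrast removing Kent leaves 1 component; it is not a cut vertex. No other vertex is a cut vertex either.

Lund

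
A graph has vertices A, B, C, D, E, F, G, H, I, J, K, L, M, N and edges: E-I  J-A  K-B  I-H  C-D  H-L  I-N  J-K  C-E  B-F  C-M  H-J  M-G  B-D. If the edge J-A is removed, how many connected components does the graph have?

2

Before removal there is 1 component.
J-A is a bridge — removing it separates J's side from A's side.
After removal: 2 components.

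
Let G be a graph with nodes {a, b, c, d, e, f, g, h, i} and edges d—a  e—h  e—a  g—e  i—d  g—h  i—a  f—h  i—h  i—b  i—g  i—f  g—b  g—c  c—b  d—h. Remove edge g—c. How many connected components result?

g and c are still connected via g-b-c, so the component count stays at 1.

1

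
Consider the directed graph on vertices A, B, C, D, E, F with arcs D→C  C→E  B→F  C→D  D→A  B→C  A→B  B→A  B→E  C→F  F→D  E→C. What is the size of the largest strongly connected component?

6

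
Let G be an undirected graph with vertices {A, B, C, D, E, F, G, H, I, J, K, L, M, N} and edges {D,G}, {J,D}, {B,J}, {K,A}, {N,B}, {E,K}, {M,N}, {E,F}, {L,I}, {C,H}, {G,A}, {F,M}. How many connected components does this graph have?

Starting from C we can reach C, H. That is one component of size 2.
Starting from I we can reach I, L. That is one component of size 2.
Starting from A we can reach A, B, D, E, F, G, J, K, M, N. That is one component of size 10.
Total: 3 components.

3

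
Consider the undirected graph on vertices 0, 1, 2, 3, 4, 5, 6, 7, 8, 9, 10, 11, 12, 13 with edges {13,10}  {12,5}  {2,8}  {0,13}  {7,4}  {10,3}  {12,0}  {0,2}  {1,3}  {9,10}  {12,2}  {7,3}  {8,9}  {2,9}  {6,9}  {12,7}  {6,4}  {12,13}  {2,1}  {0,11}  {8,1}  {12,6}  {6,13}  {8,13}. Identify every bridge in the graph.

0-11, 12-5

The edges on the cycle 12-7-4-6-12 are not bridges since each lies on that cycle.
But removing 5—12 disconnects 5 from 12; removing 0—11 disconnects 0 from 11 — these are bridges.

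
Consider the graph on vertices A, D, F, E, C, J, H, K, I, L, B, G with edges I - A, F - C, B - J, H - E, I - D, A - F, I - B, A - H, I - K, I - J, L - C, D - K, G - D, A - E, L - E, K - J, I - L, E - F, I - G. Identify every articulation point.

I

Removing I increases the component count from 1 to 2, so I is a cut vertex.
By contrast removing L leaves 1 component; it is not a cut vertex. No other vertex is a cut vertex either.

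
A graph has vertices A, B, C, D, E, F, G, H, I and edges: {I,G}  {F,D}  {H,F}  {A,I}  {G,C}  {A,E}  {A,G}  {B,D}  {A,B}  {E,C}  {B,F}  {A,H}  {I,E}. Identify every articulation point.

A

Removing A increases the component count from 1 to 2, so A is a cut vertex.
By contrast removing I leaves 1 component; it is not a cut vertex. No other vertex is a cut vertex either.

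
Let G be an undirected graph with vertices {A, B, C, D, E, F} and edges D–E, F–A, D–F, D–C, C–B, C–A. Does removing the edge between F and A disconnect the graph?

No

After removing F–A, the path F-D-C-A still connects them, so the edge is not a bridge.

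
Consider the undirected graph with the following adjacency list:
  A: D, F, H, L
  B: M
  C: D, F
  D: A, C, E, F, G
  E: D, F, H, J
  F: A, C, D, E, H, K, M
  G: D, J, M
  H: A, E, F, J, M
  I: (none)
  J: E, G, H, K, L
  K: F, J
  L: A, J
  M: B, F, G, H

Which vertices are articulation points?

Removing M increases the component count from 2 to 3, so M is a cut vertex.
By contrast removing C leaves 2 components; it is not a cut vertex. No other vertex is a cut vertex either.

M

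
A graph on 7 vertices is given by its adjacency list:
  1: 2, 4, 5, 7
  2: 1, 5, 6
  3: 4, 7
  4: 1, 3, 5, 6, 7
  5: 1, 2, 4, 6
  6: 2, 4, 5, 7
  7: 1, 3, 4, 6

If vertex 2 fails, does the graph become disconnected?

Deleting 2 leaves 1 component (was 1) (its neighbors 1, 5, 6 remain connected to each other), so 2 is not a cut vertex.

No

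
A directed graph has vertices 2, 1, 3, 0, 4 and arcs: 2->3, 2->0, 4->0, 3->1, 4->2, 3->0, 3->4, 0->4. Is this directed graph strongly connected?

There is no directed path from 1 to 3, so the graph is not strongly connected.

No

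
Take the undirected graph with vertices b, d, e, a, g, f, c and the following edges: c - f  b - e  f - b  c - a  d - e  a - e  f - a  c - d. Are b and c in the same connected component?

From b we can reach a, b, c, d, e, f, which includes c.

Yes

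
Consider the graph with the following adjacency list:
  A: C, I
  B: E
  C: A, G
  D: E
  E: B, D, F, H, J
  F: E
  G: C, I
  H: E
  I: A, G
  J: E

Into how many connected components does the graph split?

2

Starting from A we can reach A, C, G, I. That is one component of size 4.
Starting from B we can reach B, D, E, F, H, J. That is one component of size 6.
Total: 2 components.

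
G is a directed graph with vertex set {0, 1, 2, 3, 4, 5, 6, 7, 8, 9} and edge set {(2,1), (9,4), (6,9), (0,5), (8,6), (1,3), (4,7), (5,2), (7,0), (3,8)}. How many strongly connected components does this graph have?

1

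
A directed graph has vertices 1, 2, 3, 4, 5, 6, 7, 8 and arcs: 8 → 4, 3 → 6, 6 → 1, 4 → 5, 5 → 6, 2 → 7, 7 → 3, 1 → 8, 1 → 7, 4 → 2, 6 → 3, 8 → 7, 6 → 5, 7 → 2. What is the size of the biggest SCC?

{1, 2, 3, 4, 5, 6, 7, 8} are all mutually reachable — one SCC of size 8.
The largest has 8 vertices.

8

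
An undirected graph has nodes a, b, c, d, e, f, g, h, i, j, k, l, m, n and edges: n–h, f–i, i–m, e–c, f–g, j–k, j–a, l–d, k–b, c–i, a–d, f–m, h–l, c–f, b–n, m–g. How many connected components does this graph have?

Starting from c we can reach c, e, f, g, i, m. That is one component of size 6.
Starting from a we can reach a, b, d, h, j, k, l, n. That is one component of size 8.
Total: 2 components.

2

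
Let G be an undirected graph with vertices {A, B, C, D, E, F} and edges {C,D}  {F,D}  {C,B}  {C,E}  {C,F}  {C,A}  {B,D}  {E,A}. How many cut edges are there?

0

The edges on the cycle C-E-A-C are not bridges since each lies on that cycle.
Every edge lies on some cycle, so there are no bridges.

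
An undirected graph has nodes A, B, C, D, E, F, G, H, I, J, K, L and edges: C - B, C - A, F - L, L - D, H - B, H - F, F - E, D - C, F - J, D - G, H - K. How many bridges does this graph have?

5

The edges on the cycle H-F-L-D-C-B-H are not bridges since each lies on that cycle.
But removing C - A disconnects C from A; removing F - J disconnects F from J; removing G - D disconnects G from D; removing H - K disconnects H from K — these are bridges.
In total 5 edges are bridges.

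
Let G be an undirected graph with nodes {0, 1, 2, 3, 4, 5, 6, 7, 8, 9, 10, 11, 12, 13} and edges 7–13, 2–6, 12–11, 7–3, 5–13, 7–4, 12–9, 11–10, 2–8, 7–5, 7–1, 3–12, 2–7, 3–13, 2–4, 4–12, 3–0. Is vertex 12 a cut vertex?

Yes

Deleting 12 raises the number of components from 1 to 3, so 12 is a cut vertex.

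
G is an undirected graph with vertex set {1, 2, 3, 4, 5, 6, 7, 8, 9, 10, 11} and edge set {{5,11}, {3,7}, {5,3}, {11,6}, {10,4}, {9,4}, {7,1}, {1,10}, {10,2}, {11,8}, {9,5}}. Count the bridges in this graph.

4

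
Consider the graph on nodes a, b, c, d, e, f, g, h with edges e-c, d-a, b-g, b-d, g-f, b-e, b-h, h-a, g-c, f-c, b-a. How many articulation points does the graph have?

1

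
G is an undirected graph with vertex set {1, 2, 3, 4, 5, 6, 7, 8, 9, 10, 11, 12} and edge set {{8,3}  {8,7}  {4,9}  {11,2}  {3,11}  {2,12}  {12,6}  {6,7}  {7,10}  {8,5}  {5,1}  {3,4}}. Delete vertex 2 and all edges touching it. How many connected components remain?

1

With 2 gone, the remaining components are: {1, 3, 4, 5, 6, 7, 8, 9, 10, 11, 12}.
That is 1 component.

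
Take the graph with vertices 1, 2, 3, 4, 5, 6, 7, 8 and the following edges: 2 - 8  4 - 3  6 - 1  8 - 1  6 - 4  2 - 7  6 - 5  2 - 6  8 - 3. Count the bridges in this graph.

The edges on the cycle 2-6-4-3-8-2 are not bridges since each lies on that cycle.
But removing 7 - 2 disconnects 7 from 2; removing 6 - 5 disconnects 6 from 5 — these are bridges.
That makes 2 bridges.

2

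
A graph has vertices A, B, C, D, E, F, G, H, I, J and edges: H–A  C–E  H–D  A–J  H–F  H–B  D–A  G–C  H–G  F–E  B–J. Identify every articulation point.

Removing H increases the component count from 2 to 3, so H is a cut vertex.
By contrast removing E leaves 2 components; it is not a cut vertex. No other vertex is a cut vertex either.

H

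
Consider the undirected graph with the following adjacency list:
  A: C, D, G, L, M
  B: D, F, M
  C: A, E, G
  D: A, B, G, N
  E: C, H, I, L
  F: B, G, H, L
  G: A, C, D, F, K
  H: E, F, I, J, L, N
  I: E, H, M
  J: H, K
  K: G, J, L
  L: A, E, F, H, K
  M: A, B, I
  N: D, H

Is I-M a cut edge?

No

After removing I-M, the path I-H-L-A-M still connects them, so the edge is not a bridge.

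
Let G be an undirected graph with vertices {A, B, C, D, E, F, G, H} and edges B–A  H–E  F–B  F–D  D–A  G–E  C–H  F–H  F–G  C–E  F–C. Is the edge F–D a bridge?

No

After removing F–D, the path F-B-A-D still connects them, so the edge is not a bridge.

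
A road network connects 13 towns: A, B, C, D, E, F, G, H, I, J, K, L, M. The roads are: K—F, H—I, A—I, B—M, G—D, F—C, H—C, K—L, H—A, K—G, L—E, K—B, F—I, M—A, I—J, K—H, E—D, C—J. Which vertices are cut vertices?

K

Removing K increases the component count from 1 to 2, so K is a cut vertex.
By contrast removing F leaves 1 component; it is not a cut vertex. No other vertex is a cut vertex either.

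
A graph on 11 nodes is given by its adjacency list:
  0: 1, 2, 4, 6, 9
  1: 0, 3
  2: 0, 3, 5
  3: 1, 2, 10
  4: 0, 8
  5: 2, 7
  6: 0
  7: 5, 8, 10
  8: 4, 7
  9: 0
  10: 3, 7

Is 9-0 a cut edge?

Removing 9-0 leaves no path between 9 and 0: the component count goes from 1 to 2. So it is a bridge.

Yes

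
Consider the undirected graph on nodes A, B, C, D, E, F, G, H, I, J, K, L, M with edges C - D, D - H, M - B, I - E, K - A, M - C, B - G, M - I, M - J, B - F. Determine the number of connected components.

3

L is isolated — a component by itself.
Starting from A we can reach A, K. That is one component of size 2.
Starting from B we can reach B, C, D, E, F, G, H, I, J, M. That is one component of size 10.
Total: 3 components.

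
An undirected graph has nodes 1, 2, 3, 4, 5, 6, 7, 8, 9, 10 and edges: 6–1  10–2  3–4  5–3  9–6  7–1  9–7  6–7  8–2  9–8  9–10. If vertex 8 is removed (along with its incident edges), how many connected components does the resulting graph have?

2

With 8 gone, the remaining components are: {3, 4, 5}; {1, 2, 6, 7, 9, 10}.
That is 2 components.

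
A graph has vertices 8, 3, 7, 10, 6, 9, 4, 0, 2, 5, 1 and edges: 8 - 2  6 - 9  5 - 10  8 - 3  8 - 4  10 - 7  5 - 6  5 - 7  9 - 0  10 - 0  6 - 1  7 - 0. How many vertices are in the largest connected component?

7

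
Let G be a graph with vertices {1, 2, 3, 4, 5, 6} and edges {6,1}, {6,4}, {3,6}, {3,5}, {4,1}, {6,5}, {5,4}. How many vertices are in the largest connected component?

5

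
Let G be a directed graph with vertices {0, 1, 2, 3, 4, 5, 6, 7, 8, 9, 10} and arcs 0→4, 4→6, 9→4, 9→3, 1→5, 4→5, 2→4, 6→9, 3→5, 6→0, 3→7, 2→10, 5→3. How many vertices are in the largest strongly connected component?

{0, 4, 6, 9} are all mutually reachable — one SCC of size 4.
{3, 5} are all mutually reachable — one SCC of size 2.
{7} is an SCC by itself.
{10} is an SCC by itself.
{1} is an SCC by itself.
(and 2 more singleton SCCs)
The largest has 4 vertices.

4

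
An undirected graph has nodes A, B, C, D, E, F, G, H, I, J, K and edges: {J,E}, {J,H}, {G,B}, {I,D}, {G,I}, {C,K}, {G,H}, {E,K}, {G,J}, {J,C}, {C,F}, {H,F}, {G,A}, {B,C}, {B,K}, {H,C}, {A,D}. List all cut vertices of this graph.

Removing G increases the component count from 1 to 2, so G is a cut vertex.
By contrast removing H leaves 1 component; it is not a cut vertex. No other vertex is a cut vertex either.

G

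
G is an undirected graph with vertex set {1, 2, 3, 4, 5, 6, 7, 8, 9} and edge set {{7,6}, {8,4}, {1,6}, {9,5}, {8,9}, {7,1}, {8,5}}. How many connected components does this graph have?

4

2 is isolated — a component by itself.
3 is isolated — a component by itself.
Starting from 1 we can reach 1, 6, 7. That is one component of size 3.
Starting from 4 we can reach 4, 5, 8, 9. That is one component of size 4.
Total: 4 components.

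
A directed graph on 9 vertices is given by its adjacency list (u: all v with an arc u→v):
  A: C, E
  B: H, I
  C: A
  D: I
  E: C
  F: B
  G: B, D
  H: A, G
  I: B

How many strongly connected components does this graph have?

3

{B, D, G, H, I} are all mutually reachable — one SCC of size 5.
{A, C, E} are all mutually reachable — one SCC of size 3.
{F} is an SCC by itself.
That gives 3 strongly connected components.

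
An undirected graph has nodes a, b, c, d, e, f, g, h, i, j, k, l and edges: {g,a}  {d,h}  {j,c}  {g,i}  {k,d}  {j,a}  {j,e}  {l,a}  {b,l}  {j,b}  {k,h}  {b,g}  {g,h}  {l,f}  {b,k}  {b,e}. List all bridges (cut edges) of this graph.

c-j, f-l, g-i

The edges on the cycle b-l-a-g-b are not bridges since each lies on that cycle.
But removing i–g disconnects i from g; removing l–f disconnects l from f; removing c–j disconnects c from j — these are bridges.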